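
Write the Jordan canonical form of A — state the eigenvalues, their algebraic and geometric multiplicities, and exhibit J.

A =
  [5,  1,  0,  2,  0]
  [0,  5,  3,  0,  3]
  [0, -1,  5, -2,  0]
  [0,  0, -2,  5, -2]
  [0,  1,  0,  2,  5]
J_3(5) ⊕ J_1(5) ⊕ J_1(5)

The characteristic polynomial is
  det(x·I − A) = x^5 - 25*x^4 + 250*x^3 - 1250*x^2 + 3125*x - 3125 = (x - 5)^5

Eigenvalues and multiplicities (the geometric multiplicity of λ is n − rank(A − λI), which equals the number of Jordan blocks for λ):
  λ = 5: algebraic multiplicity = 5, geometric multiplicity = 3

Determining the block sizes for each eigenvalue:
  λ = 5: with am = 5 and gm = 3, the partition is not yet determined (e.g. several partitions of 5 into 3 parts exist). Let N = A − (5)·I. Computing rank(N^1) = 2, rank(N^2) = 1, rank(N^3) = 0; the number of blocks of size ≥ j is rank(N^{j−1}) − rank(N^j), giving [3, 1, 1]. So we have 1 block(s) of size 3, 2 block(s) of size 1 → block sizes [3, 1, 1]

Assembling the blocks gives a Jordan form
J =
  [5, 1, 0, 0, 0]
  [0, 5, 1, 0, 0]
  [0, 0, 5, 0, 0]
  [0, 0, 0, 5, 0]
  [0, 0, 0, 0, 5]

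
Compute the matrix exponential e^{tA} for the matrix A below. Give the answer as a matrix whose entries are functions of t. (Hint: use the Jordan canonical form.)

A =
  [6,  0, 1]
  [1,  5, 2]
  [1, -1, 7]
e^{tA} =
  [t^2*exp(6*t)/2 + exp(6*t), -t^2*exp(6*t)/2, t^2*exp(6*t)/2 + t*exp(6*t)]
  [t^2*exp(6*t)/2 + t*exp(6*t), -t^2*exp(6*t)/2 - t*exp(6*t) + exp(6*t), t^2*exp(6*t)/2 + 2*t*exp(6*t)]
  [t*exp(6*t), -t*exp(6*t), t*exp(6*t) + exp(6*t)]

Strategy: write A = P · J · P⁻¹ where J is a Jordan canonical form, so e^{tA} = P · e^{tJ} · P⁻¹, and e^{tJ} can be computed block-by-block.

A has Jordan form
J =
  [6, 1, 0]
  [0, 6, 1]
  [0, 0, 6]
(up to reordering of blocks).

Per-block formulas:
  For a 3×3 Jordan block J_3(6): exp(t · J_3(6)) = e^(6t)·(I + t·N + (t^2/2)·N^2), where N is the 3×3 nilpotent shift.

After assembling e^{tJ} and conjugating by P, we get:

e^{tA} =
  [t^2*exp(6*t)/2 + exp(6*t), -t^2*exp(6*t)/2, t^2*exp(6*t)/2 + t*exp(6*t)]
  [t^2*exp(6*t)/2 + t*exp(6*t), -t^2*exp(6*t)/2 - t*exp(6*t) + exp(6*t), t^2*exp(6*t)/2 + 2*t*exp(6*t)]
  [t*exp(6*t), -t*exp(6*t), t*exp(6*t) + exp(6*t)]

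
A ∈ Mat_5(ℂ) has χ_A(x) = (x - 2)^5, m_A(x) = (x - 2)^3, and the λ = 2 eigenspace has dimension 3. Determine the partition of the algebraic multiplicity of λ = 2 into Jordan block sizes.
Block sizes for λ = 2: [3, 1, 1]

Step 1 — from the characteristic polynomial, algebraic multiplicity of λ = 2 is 5. From dim ker(A − (2)·I) = 3, there are exactly 3 Jordan blocks for λ = 2.
Step 2 — from the minimal polynomial, the factor (x − 2)^3 tells us the largest block for λ = 2 has size 3.
Step 3 — with total size 5, 3 blocks, and largest block 3, the block sizes (in nonincreasing order) are [3, 1, 1].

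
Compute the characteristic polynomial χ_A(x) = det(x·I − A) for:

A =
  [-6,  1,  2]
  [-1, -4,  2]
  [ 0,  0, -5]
x^3 + 15*x^2 + 75*x + 125

Expanding det(x·I − A) (e.g. by cofactor expansion or by noting that A is similar to its Jordan form J, which has the same characteristic polynomial as A) gives
  χ_A(x) = x^3 + 15*x^2 + 75*x + 125
which factors as (x + 5)^3. The eigenvalues (with algebraic multiplicities) are λ = -5 with multiplicity 3.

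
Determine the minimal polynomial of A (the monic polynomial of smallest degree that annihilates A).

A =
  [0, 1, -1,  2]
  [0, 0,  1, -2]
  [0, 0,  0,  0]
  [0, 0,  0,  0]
x^3

The characteristic polynomial is χ_A(x) = x^4, so the eigenvalues are known. The minimal polynomial is
  m_A(x) = Π_λ (x − λ)^{k_λ}
where k_λ is the size of the *largest* Jordan block for λ (equivalently, the smallest k with (A − λI)^k v = 0 for every generalised eigenvector v of λ).

  λ = 0: largest Jordan block has size 3, contributing (x − 0)^3

So m_A(x) = x^3 = x^3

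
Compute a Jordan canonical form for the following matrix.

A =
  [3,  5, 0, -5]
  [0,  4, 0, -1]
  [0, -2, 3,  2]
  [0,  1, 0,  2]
J_2(3) ⊕ J_1(3) ⊕ J_1(3)

The characteristic polynomial is
  det(x·I − A) = x^4 - 12*x^3 + 54*x^2 - 108*x + 81 = (x - 3)^4

Eigenvalues and multiplicities (the geometric multiplicity of λ is n − rank(A − λI), which equals the number of Jordan blocks for λ):
  λ = 3: algebraic multiplicity = 4, geometric multiplicity = 3

Determining the block sizes for each eigenvalue:
  λ = 3: 3 blocks summing to 4 forces exactly one block of size 2 and the rest size 1 → block sizes [2, 1, 1]

Assembling the blocks gives a Jordan form
J =
  [3, 1, 0, 0]
  [0, 3, 0, 0]
  [0, 0, 3, 0]
  [0, 0, 0, 3]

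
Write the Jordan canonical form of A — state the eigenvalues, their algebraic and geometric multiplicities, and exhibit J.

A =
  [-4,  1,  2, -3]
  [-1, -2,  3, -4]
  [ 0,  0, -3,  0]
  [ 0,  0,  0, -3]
J_3(-3) ⊕ J_1(-3)

The characteristic polynomial is
  det(x·I − A) = x^4 + 12*x^3 + 54*x^2 + 108*x + 81 = (x + 3)^4

Eigenvalues and multiplicities (the geometric multiplicity of λ is n − rank(A − λI), which equals the number of Jordan blocks for λ):
  λ = -3: algebraic multiplicity = 4, geometric multiplicity = 2

Determining the block sizes for each eigenvalue:
  λ = -3: with am = 4 and gm = 2, the partition is not yet determined (e.g. several partitions of 4 into 2 parts exist). Let N = A − (-3)·I. Computing rank(N^1) = 2, rank(N^2) = 1, rank(N^3) = 0; the number of blocks of size ≥ j is rank(N^{j−1}) − rank(N^j), giving [2, 1, 1]. So we have 1 block(s) of size 3, 1 block(s) of size 1 → block sizes [3, 1]

Assembling the blocks gives a Jordan form
J =
  [-3,  1,  0,  0]
  [ 0, -3,  1,  0]
  [ 0,  0, -3,  0]
  [ 0,  0,  0, -3]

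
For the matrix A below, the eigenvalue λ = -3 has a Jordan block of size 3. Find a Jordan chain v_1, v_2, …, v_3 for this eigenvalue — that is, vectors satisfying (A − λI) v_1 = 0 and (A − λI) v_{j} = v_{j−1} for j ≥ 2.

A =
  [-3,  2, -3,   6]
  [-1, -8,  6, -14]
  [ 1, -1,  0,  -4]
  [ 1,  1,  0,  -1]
A Jordan chain for λ = -3 of length 3:
v_1 = (1, -3, 0, 1)ᵀ
v_2 = (0, -1, 1, 1)ᵀ
v_3 = (1, 0, 0, 0)ᵀ

Let N = A − (-3)·I. We want v_3 with N^3 v_3 = 0 but N^2 v_3 ≠ 0; then v_{j-1} := N · v_j for j = 3, …, 2.

Pick v_3 = (1, 0, 0, 0)ᵀ.
Then v_2 = N · v_3 = (0, -1, 1, 1)ᵀ.
Then v_1 = N · v_2 = (1, -3, 0, 1)ᵀ.

Sanity check: (A − (-3)·I) v_1 = (0, 0, 0, 0)ᵀ = 0. ✓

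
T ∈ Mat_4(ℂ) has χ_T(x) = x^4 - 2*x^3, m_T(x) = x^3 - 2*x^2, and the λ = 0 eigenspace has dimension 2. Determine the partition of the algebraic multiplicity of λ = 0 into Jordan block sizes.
Block sizes for λ = 0: [2, 1]

Step 1 — from the characteristic polynomial, algebraic multiplicity of λ = 0 is 3. From dim ker(T − (0)·I) = 2, there are exactly 2 Jordan blocks for λ = 0.
Step 2 — from the minimal polynomial, the factor (x − 0)^2 tells us the largest block for λ = 0 has size 2.
Step 3 — with total size 3, 2 blocks, and largest block 2, the block sizes (in nonincreasing order) are [2, 1].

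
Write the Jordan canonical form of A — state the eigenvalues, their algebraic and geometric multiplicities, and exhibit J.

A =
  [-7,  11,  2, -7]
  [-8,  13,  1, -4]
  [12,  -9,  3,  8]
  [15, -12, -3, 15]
J_2(6) ⊕ J_2(6)

The characteristic polynomial is
  det(x·I − A) = x^4 - 24*x^3 + 216*x^2 - 864*x + 1296 = (x - 6)^4

Eigenvalues and multiplicities (the geometric multiplicity of λ is n − rank(A − λI), which equals the number of Jordan blocks for λ):
  λ = 6: algebraic multiplicity = 4, geometric multiplicity = 2

Determining the block sizes for each eigenvalue:
  λ = 6: with am = 4 and gm = 2, the partition is not yet determined (e.g. several partitions of 4 into 2 parts exist). Let N = A − (6)·I. Computing rank(N^1) = 2, rank(N^2) = 0; the number of blocks of size ≥ j is rank(N^{j−1}) − rank(N^j), giving [2, 2]. So we have 2 block(s) of size 2 → block sizes [2, 2]

Assembling the blocks gives a Jordan form
J =
  [6, 1, 0, 0]
  [0, 6, 0, 0]
  [0, 0, 6, 1]
  [0, 0, 0, 6]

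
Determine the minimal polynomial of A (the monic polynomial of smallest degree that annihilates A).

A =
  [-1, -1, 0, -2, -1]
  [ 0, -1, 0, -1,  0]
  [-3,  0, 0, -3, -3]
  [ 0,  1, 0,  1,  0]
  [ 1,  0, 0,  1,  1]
x^2

The characteristic polynomial is χ_A(x) = x^5, so the eigenvalues are known. The minimal polynomial is
  m_A(x) = Π_λ (x − λ)^{k_λ}
where k_λ is the size of the *largest* Jordan block for λ (equivalently, the smallest k with (A − λI)^k v = 0 for every generalised eigenvector v of λ).

  λ = 0: largest Jordan block has size 2, contributing (x − 0)^2

So m_A(x) = x^2 = x^2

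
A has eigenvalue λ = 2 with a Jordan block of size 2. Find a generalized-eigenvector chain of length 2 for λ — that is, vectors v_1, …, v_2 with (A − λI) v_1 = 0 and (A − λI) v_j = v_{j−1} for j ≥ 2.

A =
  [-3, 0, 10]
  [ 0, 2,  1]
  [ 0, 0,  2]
A Jordan chain for λ = 2 of length 2:
v_1 = (0, 1, 0)ᵀ
v_2 = (2, 0, 1)ᵀ

Let N = A − (2)·I. We want v_2 with N^2 v_2 = 0 but N^1 v_2 ≠ 0; then v_{j-1} := N · v_j for j = 2, …, 2.

Pick v_2 = (2, 0, 1)ᵀ.
Then v_1 = N · v_2 = (0, 1, 0)ᵀ.

Sanity check: (A − (2)·I) v_1 = (0, 0, 0)ᵀ = 0. ✓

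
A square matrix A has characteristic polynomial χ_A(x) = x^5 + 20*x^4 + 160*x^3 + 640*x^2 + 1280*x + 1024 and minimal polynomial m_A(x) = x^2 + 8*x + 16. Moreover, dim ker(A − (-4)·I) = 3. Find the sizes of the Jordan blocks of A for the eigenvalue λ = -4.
Block sizes for λ = -4: [2, 2, 1]

Step 1 — from the characteristic polynomial, algebraic multiplicity of λ = -4 is 5. From dim ker(A − (-4)·I) = 3, there are exactly 3 Jordan blocks for λ = -4.
Step 2 — from the minimal polynomial, the factor (x + 4)^2 tells us the largest block for λ = -4 has size 2.
Step 3 — with total size 5, 3 blocks, and largest block 2, the block sizes (in nonincreasing order) are [2, 2, 1].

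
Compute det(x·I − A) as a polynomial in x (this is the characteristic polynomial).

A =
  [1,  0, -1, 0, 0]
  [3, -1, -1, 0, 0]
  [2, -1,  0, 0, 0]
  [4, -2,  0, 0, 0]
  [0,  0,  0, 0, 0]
x^5

Expanding det(x·I − A) (e.g. by cofactor expansion or by noting that A is similar to its Jordan form J, which has the same characteristic polynomial as A) gives
  χ_A(x) = x^5
which factors as x^5. The eigenvalues (with algebraic multiplicities) are λ = 0 with multiplicity 5.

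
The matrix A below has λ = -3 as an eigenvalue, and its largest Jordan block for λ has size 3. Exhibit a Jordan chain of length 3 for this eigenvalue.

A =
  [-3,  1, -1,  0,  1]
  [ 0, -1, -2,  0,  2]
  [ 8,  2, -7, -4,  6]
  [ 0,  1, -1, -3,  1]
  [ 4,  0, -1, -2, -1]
A Jordan chain for λ = -3 of length 3:
v_1 = (-4, -8, -8, -4, 0)ᵀ
v_2 = (0, 0, 8, 0, 4)ᵀ
v_3 = (1, 0, 0, 0, 0)ᵀ

Let N = A − (-3)·I. We want v_3 with N^3 v_3 = 0 but N^2 v_3 ≠ 0; then v_{j-1} := N · v_j for j = 3, …, 2.

Pick v_3 = (1, 0, 0, 0, 0)ᵀ.
Then v_2 = N · v_3 = (0, 0, 8, 0, 4)ᵀ.
Then v_1 = N · v_2 = (-4, -8, -8, -4, 0)ᵀ.

Sanity check: (A − (-3)·I) v_1 = (0, 0, 0, 0, 0)ᵀ = 0. ✓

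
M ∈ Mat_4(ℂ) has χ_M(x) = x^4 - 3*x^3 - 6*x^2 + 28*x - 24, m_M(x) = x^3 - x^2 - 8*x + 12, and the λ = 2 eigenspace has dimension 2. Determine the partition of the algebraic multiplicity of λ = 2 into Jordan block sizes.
Block sizes for λ = 2: [2, 1]

Step 1 — from the characteristic polynomial, algebraic multiplicity of λ = 2 is 3. From dim ker(M − (2)·I) = 2, there are exactly 2 Jordan blocks for λ = 2.
Step 2 — from the minimal polynomial, the factor (x − 2)^2 tells us the largest block for λ = 2 has size 2.
Step 3 — with total size 3, 2 blocks, and largest block 2, the block sizes (in nonincreasing order) are [2, 1].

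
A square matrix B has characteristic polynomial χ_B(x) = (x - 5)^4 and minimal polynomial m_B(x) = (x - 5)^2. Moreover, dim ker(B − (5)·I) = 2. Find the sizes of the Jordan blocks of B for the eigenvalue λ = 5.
Block sizes for λ = 5: [2, 2]

Step 1 — from the characteristic polynomial, algebraic multiplicity of λ = 5 is 4. From dim ker(B − (5)·I) = 2, there are exactly 2 Jordan blocks for λ = 5.
Step 2 — from the minimal polynomial, the factor (x − 5)^2 tells us the largest block for λ = 5 has size 2.
Step 3 — with total size 4, 2 blocks, and largest block 2, the block sizes (in nonincreasing order) are [2, 2].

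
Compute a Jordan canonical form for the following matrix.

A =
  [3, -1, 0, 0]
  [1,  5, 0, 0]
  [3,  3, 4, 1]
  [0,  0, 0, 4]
J_2(4) ⊕ J_2(4)

The characteristic polynomial is
  det(x·I − A) = x^4 - 16*x^3 + 96*x^2 - 256*x + 256 = (x - 4)^4

Eigenvalues and multiplicities (the geometric multiplicity of λ is n − rank(A − λI), which equals the number of Jordan blocks for λ):
  λ = 4: algebraic multiplicity = 4, geometric multiplicity = 2

Determining the block sizes for each eigenvalue:
  λ = 4: with am = 4 and gm = 2, the partition is not yet determined (e.g. several partitions of 4 into 2 parts exist). Let N = A − (4)·I. Computing rank(N^1) = 2, rank(N^2) = 0; the number of blocks of size ≥ j is rank(N^{j−1}) − rank(N^j), giving [2, 2]. So we have 2 block(s) of size 2 → block sizes [2, 2]

Assembling the blocks gives a Jordan form
J =
  [4, 1, 0, 0]
  [0, 4, 0, 0]
  [0, 0, 4, 1]
  [0, 0, 0, 4]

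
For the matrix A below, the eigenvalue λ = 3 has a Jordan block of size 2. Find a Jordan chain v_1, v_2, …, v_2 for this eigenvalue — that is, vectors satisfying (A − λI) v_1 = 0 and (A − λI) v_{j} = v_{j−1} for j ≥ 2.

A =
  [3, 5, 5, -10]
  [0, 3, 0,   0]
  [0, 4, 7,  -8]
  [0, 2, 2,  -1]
A Jordan chain for λ = 3 of length 2:
v_1 = (5, 0, 4, 2)ᵀ
v_2 = (0, 1, 0, 0)ᵀ

Let N = A − (3)·I. We want v_2 with N^2 v_2 = 0 but N^1 v_2 ≠ 0; then v_{j-1} := N · v_j for j = 2, …, 2.

Pick v_2 = (0, 1, 0, 0)ᵀ.
Then v_1 = N · v_2 = (5, 0, 4, 2)ᵀ.

Sanity check: (A − (3)·I) v_1 = (0, 0, 0, 0)ᵀ = 0. ✓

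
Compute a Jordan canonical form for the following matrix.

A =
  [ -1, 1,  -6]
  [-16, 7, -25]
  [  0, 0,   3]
J_3(3)

The characteristic polynomial is
  det(x·I − A) = x^3 - 9*x^2 + 27*x - 27 = (x - 3)^3

Eigenvalues and multiplicities (the geometric multiplicity of λ is n − rank(A − λI), which equals the number of Jordan blocks for λ):
  λ = 3: algebraic multiplicity = 3, geometric multiplicity = 1

Determining the block sizes for each eigenvalue:
  λ = 3: one block (gm = 1), so the single block has size am = 3 → block sizes [3]

Assembling the blocks gives a Jordan form
J =
  [3, 1, 0]
  [0, 3, 1]
  [0, 0, 3]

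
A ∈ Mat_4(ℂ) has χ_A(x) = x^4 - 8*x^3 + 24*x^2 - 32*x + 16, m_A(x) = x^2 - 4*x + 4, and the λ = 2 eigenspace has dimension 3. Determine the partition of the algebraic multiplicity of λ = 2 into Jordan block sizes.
Block sizes for λ = 2: [2, 1, 1]

Step 1 — from the characteristic polynomial, algebraic multiplicity of λ = 2 is 4. From dim ker(A − (2)·I) = 3, there are exactly 3 Jordan blocks for λ = 2.
Step 2 — from the minimal polynomial, the factor (x − 2)^2 tells us the largest block for λ = 2 has size 2.
Step 3 — with total size 4, 3 blocks, and largest block 2, the block sizes (in nonincreasing order) are [2, 1, 1].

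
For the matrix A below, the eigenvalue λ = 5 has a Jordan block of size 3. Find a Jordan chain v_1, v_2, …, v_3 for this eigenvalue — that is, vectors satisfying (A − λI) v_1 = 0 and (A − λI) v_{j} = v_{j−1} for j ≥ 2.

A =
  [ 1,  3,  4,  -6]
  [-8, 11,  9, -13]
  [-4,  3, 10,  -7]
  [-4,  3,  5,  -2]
A Jordan chain for λ = 5 of length 3:
v_1 = (1, 2, 1, 1)ᵀ
v_2 = (4, 9, 5, 5)ᵀ
v_3 = (0, 0, 1, 0)ᵀ

Let N = A − (5)·I. We want v_3 with N^3 v_3 = 0 but N^2 v_3 ≠ 0; then v_{j-1} := N · v_j for j = 3, …, 2.

Pick v_3 = (0, 0, 1, 0)ᵀ.
Then v_2 = N · v_3 = (4, 9, 5, 5)ᵀ.
Then v_1 = N · v_2 = (1, 2, 1, 1)ᵀ.

Sanity check: (A − (5)·I) v_1 = (0, 0, 0, 0)ᵀ = 0. ✓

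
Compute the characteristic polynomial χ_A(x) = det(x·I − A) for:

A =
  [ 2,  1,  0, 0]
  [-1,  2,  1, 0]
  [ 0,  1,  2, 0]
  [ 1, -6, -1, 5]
x^4 - 11*x^3 + 42*x^2 - 68*x + 40

Expanding det(x·I − A) (e.g. by cofactor expansion or by noting that A is similar to its Jordan form J, which has the same characteristic polynomial as A) gives
  χ_A(x) = x^4 - 11*x^3 + 42*x^2 - 68*x + 40
which factors as (x - 5)*(x - 2)^3. The eigenvalues (with algebraic multiplicities) are λ = 2 with multiplicity 3, λ = 5 with multiplicity 1.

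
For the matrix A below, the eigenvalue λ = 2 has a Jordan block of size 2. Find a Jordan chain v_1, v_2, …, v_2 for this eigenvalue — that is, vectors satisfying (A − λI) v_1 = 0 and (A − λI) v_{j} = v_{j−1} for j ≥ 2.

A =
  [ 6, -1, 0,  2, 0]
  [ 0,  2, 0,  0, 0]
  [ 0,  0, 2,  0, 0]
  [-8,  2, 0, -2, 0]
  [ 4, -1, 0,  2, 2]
A Jordan chain for λ = 2 of length 2:
v_1 = (4, 0, 0, -8, 4)ᵀ
v_2 = (1, 0, 0, 0, 0)ᵀ

Let N = A − (2)·I. We want v_2 with N^2 v_2 = 0 but N^1 v_2 ≠ 0; then v_{j-1} := N · v_j for j = 2, …, 2.

Pick v_2 = (1, 0, 0, 0, 0)ᵀ.
Then v_1 = N · v_2 = (4, 0, 0, -8, 4)ᵀ.

Sanity check: (A − (2)·I) v_1 = (0, 0, 0, 0, 0)ᵀ = 0. ✓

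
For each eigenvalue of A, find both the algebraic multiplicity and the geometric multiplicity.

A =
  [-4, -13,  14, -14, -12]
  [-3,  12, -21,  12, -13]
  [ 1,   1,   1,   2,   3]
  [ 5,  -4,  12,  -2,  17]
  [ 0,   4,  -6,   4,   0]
λ = -3: alg = 1, geom = 1; λ = 2: alg = 3, geom = 1; λ = 4: alg = 1, geom = 1

Step 1 — factor the characteristic polynomial to read off the algebraic multiplicities:
  χ_A(x) = (x - 4)*(x - 2)^3*(x + 3)

Step 2 — compute geometric multiplicities via the rank-nullity identity g(λ) = n − rank(A − λI):
  rank(A − (-3)·I) = 4, so dim ker(A − (-3)·I) = n − 4 = 1
  rank(A − (2)·I) = 4, so dim ker(A − (2)·I) = n − 4 = 1
  rank(A − (4)·I) = 4, so dim ker(A − (4)·I) = n − 4 = 1

Summary:
  λ = -3: algebraic multiplicity = 1, geometric multiplicity = 1
  λ = 2: algebraic multiplicity = 3, geometric multiplicity = 1
  λ = 4: algebraic multiplicity = 1, geometric multiplicity = 1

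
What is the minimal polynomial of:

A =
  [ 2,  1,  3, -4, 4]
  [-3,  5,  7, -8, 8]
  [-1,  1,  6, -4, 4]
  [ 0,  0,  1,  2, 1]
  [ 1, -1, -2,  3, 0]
x^3 - 9*x^2 + 27*x - 27

The characteristic polynomial is χ_A(x) = (x - 3)^5, so the eigenvalues are known. The minimal polynomial is
  m_A(x) = Π_λ (x − λ)^{k_λ}
where k_λ is the size of the *largest* Jordan block for λ (equivalently, the smallest k with (A − λI)^k v = 0 for every generalised eigenvector v of λ).

  λ = 3: largest Jordan block has size 3, contributing (x − 3)^3

So m_A(x) = (x - 3)^3 = x^3 - 9*x^2 + 27*x - 27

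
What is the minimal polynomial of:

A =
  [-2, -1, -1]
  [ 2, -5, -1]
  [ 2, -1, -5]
x^2 + 8*x + 16

The characteristic polynomial is χ_A(x) = (x + 4)^3, so the eigenvalues are known. The minimal polynomial is
  m_A(x) = Π_λ (x − λ)^{k_λ}
where k_λ is the size of the *largest* Jordan block for λ (equivalently, the smallest k with (A − λI)^k v = 0 for every generalised eigenvector v of λ).

  λ = -4: largest Jordan block has size 2, contributing (x + 4)^2

So m_A(x) = (x + 4)^2 = x^2 + 8*x + 16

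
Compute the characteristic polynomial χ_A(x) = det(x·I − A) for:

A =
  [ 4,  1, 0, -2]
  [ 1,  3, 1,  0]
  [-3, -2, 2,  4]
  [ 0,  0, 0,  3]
x^4 - 12*x^3 + 54*x^2 - 108*x + 81

Expanding det(x·I − A) (e.g. by cofactor expansion or by noting that A is similar to its Jordan form J, which has the same characteristic polynomial as A) gives
  χ_A(x) = x^4 - 12*x^3 + 54*x^2 - 108*x + 81
which factors as (x - 3)^4. The eigenvalues (with algebraic multiplicities) are λ = 3 with multiplicity 4.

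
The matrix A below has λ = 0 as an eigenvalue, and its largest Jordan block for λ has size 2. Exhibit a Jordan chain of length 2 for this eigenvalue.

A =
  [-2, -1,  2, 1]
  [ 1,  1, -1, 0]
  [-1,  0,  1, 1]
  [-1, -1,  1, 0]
A Jordan chain for λ = 0 of length 2:
v_1 = (-2, 1, -1, -1)ᵀ
v_2 = (1, 0, 0, 0)ᵀ

Let N = A − (0)·I. We want v_2 with N^2 v_2 = 0 but N^1 v_2 ≠ 0; then v_{j-1} := N · v_j for j = 2, …, 2.

Pick v_2 = (1, 0, 0, 0)ᵀ.
Then v_1 = N · v_2 = (-2, 1, -1, -1)ᵀ.

Sanity check: (A − (0)·I) v_1 = (0, 0, 0, 0)ᵀ = 0. ✓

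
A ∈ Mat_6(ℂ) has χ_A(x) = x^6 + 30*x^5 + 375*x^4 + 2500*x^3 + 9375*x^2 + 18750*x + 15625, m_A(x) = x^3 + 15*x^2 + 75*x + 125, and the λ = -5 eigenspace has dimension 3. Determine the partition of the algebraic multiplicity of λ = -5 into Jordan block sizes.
Block sizes for λ = -5: [3, 2, 1]

Step 1 — from the characteristic polynomial, algebraic multiplicity of λ = -5 is 6. From dim ker(A − (-5)·I) = 3, there are exactly 3 Jordan blocks for λ = -5.
Step 2 — from the minimal polynomial, the factor (x + 5)^3 tells us the largest block for λ = -5 has size 3.
Step 3 — with total size 6, 3 blocks, and largest block 3, the block sizes (in nonincreasing order) are [3, 2, 1].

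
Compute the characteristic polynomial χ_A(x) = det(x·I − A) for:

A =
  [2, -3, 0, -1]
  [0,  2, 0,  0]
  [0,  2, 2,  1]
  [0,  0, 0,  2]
x^4 - 8*x^3 + 24*x^2 - 32*x + 16

Expanding det(x·I − A) (e.g. by cofactor expansion or by noting that A is similar to its Jordan form J, which has the same characteristic polynomial as A) gives
  χ_A(x) = x^4 - 8*x^3 + 24*x^2 - 32*x + 16
which factors as (x - 2)^4. The eigenvalues (with algebraic multiplicities) are λ = 2 with multiplicity 4.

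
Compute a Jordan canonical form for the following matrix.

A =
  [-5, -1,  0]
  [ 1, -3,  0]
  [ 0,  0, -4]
J_2(-4) ⊕ J_1(-4)

The characteristic polynomial is
  det(x·I − A) = x^3 + 12*x^2 + 48*x + 64 = (x + 4)^3

Eigenvalues and multiplicities (the geometric multiplicity of λ is n − rank(A − λI), which equals the number of Jordan blocks for λ):
  λ = -4: algebraic multiplicity = 3, geometric multiplicity = 2

Determining the block sizes for each eigenvalue:
  λ = -4: 2 blocks summing to 3 forces exactly one block of size 2 and the rest size 1 → block sizes [2, 1]

Assembling the blocks gives a Jordan form
J =
  [-4,  1,  0]
  [ 0, -4,  0]
  [ 0,  0, -4]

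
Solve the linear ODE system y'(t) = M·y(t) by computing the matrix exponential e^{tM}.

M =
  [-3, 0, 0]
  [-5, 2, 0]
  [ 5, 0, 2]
e^{tM} =
  [exp(-3*t), 0, 0]
  [-exp(2*t) + exp(-3*t), exp(2*t), 0]
  [exp(2*t) - exp(-3*t), 0, exp(2*t)]

Strategy: write M = P · J · P⁻¹ where J is a Jordan canonical form, so e^{tM} = P · e^{tJ} · P⁻¹, and e^{tJ} can be computed block-by-block.

M has Jordan form
J =
  [-3, 0, 0]
  [ 0, 2, 0]
  [ 0, 0, 2]
(up to reordering of blocks).

Per-block formulas:
  For a 1×1 block at λ = 2: exp(t · [2]) = [e^(2t)].
  For a 1×1 block at λ = -3: exp(t · [-3]) = [e^(-3t)].

After assembling e^{tJ} and conjugating by P, we get:

e^{tM} =
  [exp(-3*t), 0, 0]
  [-exp(2*t) + exp(-3*t), exp(2*t), 0]
  [exp(2*t) - exp(-3*t), 0, exp(2*t)]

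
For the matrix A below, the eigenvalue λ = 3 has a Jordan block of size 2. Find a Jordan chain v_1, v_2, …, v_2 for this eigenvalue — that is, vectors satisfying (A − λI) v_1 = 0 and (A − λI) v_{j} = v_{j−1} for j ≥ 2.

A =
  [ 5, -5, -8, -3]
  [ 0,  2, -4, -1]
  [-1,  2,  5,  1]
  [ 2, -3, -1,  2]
A Jordan chain for λ = 3 of length 2:
v_1 = (-1, -1, 0, 1)ᵀ
v_2 = (2, 1, 0, 0)ᵀ

Let N = A − (3)·I. We want v_2 with N^2 v_2 = 0 but N^1 v_2 ≠ 0; then v_{j-1} := N · v_j for j = 2, …, 2.

Pick v_2 = (2, 1, 0, 0)ᵀ.
Then v_1 = N · v_2 = (-1, -1, 0, 1)ᵀ.

Sanity check: (A − (3)·I) v_1 = (0, 0, 0, 0)ᵀ = 0. ✓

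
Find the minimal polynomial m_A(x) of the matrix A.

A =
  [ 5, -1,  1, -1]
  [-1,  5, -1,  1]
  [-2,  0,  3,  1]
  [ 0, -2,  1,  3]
x^2 - 8*x + 16

The characteristic polynomial is χ_A(x) = (x - 4)^4, so the eigenvalues are known. The minimal polynomial is
  m_A(x) = Π_λ (x − λ)^{k_λ}
where k_λ is the size of the *largest* Jordan block for λ (equivalently, the smallest k with (A − λI)^k v = 0 for every generalised eigenvector v of λ).

  λ = 4: largest Jordan block has size 2, contributing (x − 4)^2

So m_A(x) = (x - 4)^2 = x^2 - 8*x + 16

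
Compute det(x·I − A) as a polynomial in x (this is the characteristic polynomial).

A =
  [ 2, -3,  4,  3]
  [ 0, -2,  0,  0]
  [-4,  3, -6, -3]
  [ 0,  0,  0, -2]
x^4 + 8*x^3 + 24*x^2 + 32*x + 16

Expanding det(x·I − A) (e.g. by cofactor expansion or by noting that A is similar to its Jordan form J, which has the same characteristic polynomial as A) gives
  χ_A(x) = x^4 + 8*x^3 + 24*x^2 + 32*x + 16
which factors as (x + 2)^4. The eigenvalues (with algebraic multiplicities) are λ = -2 with multiplicity 4.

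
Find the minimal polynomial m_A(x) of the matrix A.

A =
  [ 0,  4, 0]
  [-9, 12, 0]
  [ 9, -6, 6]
x^2 - 12*x + 36

The characteristic polynomial is χ_A(x) = (x - 6)^3, so the eigenvalues are known. The minimal polynomial is
  m_A(x) = Π_λ (x − λ)^{k_λ}
where k_λ is the size of the *largest* Jordan block for λ (equivalently, the smallest k with (A − λI)^k v = 0 for every generalised eigenvector v of λ).

  λ = 6: largest Jordan block has size 2, contributing (x − 6)^2

So m_A(x) = (x - 6)^2 = x^2 - 12*x + 36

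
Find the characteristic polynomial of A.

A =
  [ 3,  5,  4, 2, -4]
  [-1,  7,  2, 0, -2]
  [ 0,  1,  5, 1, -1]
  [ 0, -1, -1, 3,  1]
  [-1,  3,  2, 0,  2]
x^5 - 20*x^4 + 160*x^3 - 640*x^2 + 1280*x - 1024

Expanding det(x·I − A) (e.g. by cofactor expansion or by noting that A is similar to its Jordan form J, which has the same characteristic polynomial as A) gives
  χ_A(x) = x^5 - 20*x^4 + 160*x^3 - 640*x^2 + 1280*x - 1024
which factors as (x - 4)^5. The eigenvalues (with algebraic multiplicities) are λ = 4 with multiplicity 5.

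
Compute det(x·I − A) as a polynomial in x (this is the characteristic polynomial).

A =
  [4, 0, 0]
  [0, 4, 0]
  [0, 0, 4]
x^3 - 12*x^2 + 48*x - 64

Expanding det(x·I − A) (e.g. by cofactor expansion or by noting that A is similar to its Jordan form J, which has the same characteristic polynomial as A) gives
  χ_A(x) = x^3 - 12*x^2 + 48*x - 64
which factors as (x - 4)^3. The eigenvalues (with algebraic multiplicities) are λ = 4 with multiplicity 3.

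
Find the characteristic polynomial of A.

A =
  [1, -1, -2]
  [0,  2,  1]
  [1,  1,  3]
x^3 - 6*x^2 + 12*x - 8

Expanding det(x·I − A) (e.g. by cofactor expansion or by noting that A is similar to its Jordan form J, which has the same characteristic polynomial as A) gives
  χ_A(x) = x^3 - 6*x^2 + 12*x - 8
which factors as (x - 2)^3. The eigenvalues (with algebraic multiplicities) are λ = 2 with multiplicity 3.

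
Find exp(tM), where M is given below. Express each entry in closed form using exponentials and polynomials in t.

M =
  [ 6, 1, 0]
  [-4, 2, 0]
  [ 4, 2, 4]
e^{tM} =
  [2*t*exp(4*t) + exp(4*t), t*exp(4*t), 0]
  [-4*t*exp(4*t), -2*t*exp(4*t) + exp(4*t), 0]
  [4*t*exp(4*t), 2*t*exp(4*t), exp(4*t)]

Strategy: write M = P · J · P⁻¹ where J is a Jordan canonical form, so e^{tM} = P · e^{tJ} · P⁻¹, and e^{tJ} can be computed block-by-block.

M has Jordan form
J =
  [4, 1, 0]
  [0, 4, 0]
  [0, 0, 4]
(up to reordering of blocks).

Per-block formulas:
  For a 2×2 Jordan block J_2(4): exp(t · J_2(4)) = e^(4t)·(I + t·N), where N is the 2×2 nilpotent shift.
  For a 1×1 block at λ = 4: exp(t · [4]) = [e^(4t)].

After assembling e^{tJ} and conjugating by P, we get:

e^{tM} =
  [2*t*exp(4*t) + exp(4*t), t*exp(4*t), 0]
  [-4*t*exp(4*t), -2*t*exp(4*t) + exp(4*t), 0]
  [4*t*exp(4*t), 2*t*exp(4*t), exp(4*t)]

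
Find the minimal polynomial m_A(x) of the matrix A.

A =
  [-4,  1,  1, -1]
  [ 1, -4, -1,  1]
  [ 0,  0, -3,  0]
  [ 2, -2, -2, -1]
x^2 + 6*x + 9

The characteristic polynomial is χ_A(x) = (x + 3)^4, so the eigenvalues are known. The minimal polynomial is
  m_A(x) = Π_λ (x − λ)^{k_λ}
where k_λ is the size of the *largest* Jordan block for λ (equivalently, the smallest k with (A − λI)^k v = 0 for every generalised eigenvector v of λ).

  λ = -3: largest Jordan block has size 2, contributing (x + 3)^2

So m_A(x) = (x + 3)^2 = x^2 + 6*x + 9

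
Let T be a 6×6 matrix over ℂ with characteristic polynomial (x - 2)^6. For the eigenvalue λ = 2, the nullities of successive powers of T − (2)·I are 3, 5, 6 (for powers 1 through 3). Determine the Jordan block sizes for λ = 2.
Block sizes for λ = 2: [3, 2, 1]

From the dimensions of kernels of powers, the number of Jordan blocks of size at least j is d_j − d_{j−1} where d_j = dim ker(N^j) (with d_0 = 0). Computing the differences gives [3, 2, 1].
The number of blocks of size exactly k is (#blocks of size ≥ k) − (#blocks of size ≥ k + 1), so the partition is: 1 block(s) of size 1, 1 block(s) of size 2, 1 block(s) of size 3.
In nonincreasing order the block sizes are [3, 2, 1].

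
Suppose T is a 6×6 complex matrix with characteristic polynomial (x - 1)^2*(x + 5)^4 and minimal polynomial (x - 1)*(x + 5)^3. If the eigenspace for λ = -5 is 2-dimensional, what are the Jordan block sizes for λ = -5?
Block sizes for λ = -5: [3, 1]

Step 1 — from the characteristic polynomial, algebraic multiplicity of λ = -5 is 4. From dim ker(T − (-5)·I) = 2, there are exactly 2 Jordan blocks for λ = -5.
Step 2 — from the minimal polynomial, the factor (x + 5)^3 tells us the largest block for λ = -5 has size 3.
Step 3 — with total size 4, 2 blocks, and largest block 3, the block sizes (in nonincreasing order) are [3, 1].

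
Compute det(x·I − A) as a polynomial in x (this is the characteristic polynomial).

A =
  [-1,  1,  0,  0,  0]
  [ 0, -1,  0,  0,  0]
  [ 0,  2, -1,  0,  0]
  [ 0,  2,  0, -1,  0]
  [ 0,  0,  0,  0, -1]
x^5 + 5*x^4 + 10*x^3 + 10*x^2 + 5*x + 1

Expanding det(x·I − A) (e.g. by cofactor expansion or by noting that A is similar to its Jordan form J, which has the same characteristic polynomial as A) gives
  χ_A(x) = x^5 + 5*x^4 + 10*x^3 + 10*x^2 + 5*x + 1
which factors as (x + 1)^5. The eigenvalues (with algebraic multiplicities) are λ = -1 with multiplicity 5.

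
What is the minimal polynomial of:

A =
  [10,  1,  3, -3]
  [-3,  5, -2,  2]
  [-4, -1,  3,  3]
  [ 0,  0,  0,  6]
x^3 - 18*x^2 + 108*x - 216

The characteristic polynomial is χ_A(x) = (x - 6)^4, so the eigenvalues are known. The minimal polynomial is
  m_A(x) = Π_λ (x − λ)^{k_λ}
where k_λ is the size of the *largest* Jordan block for λ (equivalently, the smallest k with (A − λI)^k v = 0 for every generalised eigenvector v of λ).

  λ = 6: largest Jordan block has size 3, contributing (x − 6)^3

So m_A(x) = (x - 6)^3 = x^3 - 18*x^2 + 108*x - 216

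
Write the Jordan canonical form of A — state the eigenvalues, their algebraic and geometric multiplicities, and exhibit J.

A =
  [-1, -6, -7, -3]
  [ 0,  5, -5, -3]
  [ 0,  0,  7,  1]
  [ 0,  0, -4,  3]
J_1(-1) ⊕ J_3(5)

The characteristic polynomial is
  det(x·I − A) = x^4 - 14*x^3 + 60*x^2 - 50*x - 125 = (x - 5)^3*(x + 1)

Eigenvalues and multiplicities (the geometric multiplicity of λ is n − rank(A − λI), which equals the number of Jordan blocks for λ):
  λ = -1: algebraic multiplicity = 1, geometric multiplicity = 1
  λ = 5: algebraic multiplicity = 3, geometric multiplicity = 1

Determining the block sizes for each eigenvalue:
  λ = -1: one block (gm = 1), so the single block has size am = 1 → block sizes [1]
  λ = 5: one block (gm = 1), so the single block has size am = 3 → block sizes [3]

Assembling the blocks gives a Jordan form
J =
  [-1, 0, 0, 0]
  [ 0, 5, 1, 0]
  [ 0, 0, 5, 1]
  [ 0, 0, 0, 5]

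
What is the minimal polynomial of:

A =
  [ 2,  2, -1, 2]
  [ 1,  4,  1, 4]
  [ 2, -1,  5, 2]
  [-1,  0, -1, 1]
x^3 - 9*x^2 + 27*x - 27

The characteristic polynomial is χ_A(x) = (x - 3)^4, so the eigenvalues are known. The minimal polynomial is
  m_A(x) = Π_λ (x − λ)^{k_λ}
where k_λ is the size of the *largest* Jordan block for λ (equivalently, the smallest k with (A − λI)^k v = 0 for every generalised eigenvector v of λ).

  λ = 3: largest Jordan block has size 3, contributing (x − 3)^3

So m_A(x) = (x - 3)^3 = x^3 - 9*x^2 + 27*x - 27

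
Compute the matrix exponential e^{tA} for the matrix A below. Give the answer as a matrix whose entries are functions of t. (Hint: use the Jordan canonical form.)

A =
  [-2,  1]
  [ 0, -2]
e^{tA} =
  [exp(-2*t), t*exp(-2*t)]
  [0, exp(-2*t)]

Strategy: write A = P · J · P⁻¹ where J is a Jordan canonical form, so e^{tA} = P · e^{tJ} · P⁻¹, and e^{tJ} can be computed block-by-block.

A has Jordan form
J =
  [-2,  1]
  [ 0, -2]
(up to reordering of blocks).

Per-block formulas:
  For a 2×2 Jordan block J_2(-2): exp(t · J_2(-2)) = e^(-2t)·(I + t·N), where N is the 2×2 nilpotent shift.

After assembling e^{tJ} and conjugating by P, we get:

e^{tA} =
  [exp(-2*t), t*exp(-2*t)]
  [0, exp(-2*t)]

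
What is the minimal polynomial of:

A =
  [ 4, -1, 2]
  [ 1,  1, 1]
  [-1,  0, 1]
x^3 - 6*x^2 + 12*x - 8

The characteristic polynomial is χ_A(x) = (x - 2)^3, so the eigenvalues are known. The minimal polynomial is
  m_A(x) = Π_λ (x − λ)^{k_λ}
where k_λ is the size of the *largest* Jordan block for λ (equivalently, the smallest k with (A − λI)^k v = 0 for every generalised eigenvector v of λ).

  λ = 2: largest Jordan block has size 3, contributing (x − 2)^3

So m_A(x) = (x - 2)^3 = x^3 - 6*x^2 + 12*x - 8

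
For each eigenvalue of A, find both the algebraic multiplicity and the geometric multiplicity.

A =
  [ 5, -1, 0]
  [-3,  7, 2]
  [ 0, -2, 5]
λ = 5: alg = 1, geom = 1; λ = 6: alg = 2, geom = 1

Step 1 — factor the characteristic polynomial to read off the algebraic multiplicities:
  χ_A(x) = (x - 6)^2*(x - 5)

Step 2 — compute geometric multiplicities via the rank-nullity identity g(λ) = n − rank(A − λI):
  rank(A − (5)·I) = 2, so dim ker(A − (5)·I) = n − 2 = 1
  rank(A − (6)·I) = 2, so dim ker(A − (6)·I) = n − 2 = 1

Summary:
  λ = 5: algebraic multiplicity = 1, geometric multiplicity = 1
  λ = 6: algebraic multiplicity = 2, geometric multiplicity = 1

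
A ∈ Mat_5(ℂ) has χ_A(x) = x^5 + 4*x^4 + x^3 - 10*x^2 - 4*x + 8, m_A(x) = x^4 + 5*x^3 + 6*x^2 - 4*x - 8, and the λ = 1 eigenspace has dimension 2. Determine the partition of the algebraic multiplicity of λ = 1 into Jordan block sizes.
Block sizes for λ = 1: [1, 1]

Step 1 — from the characteristic polynomial, algebraic multiplicity of λ = 1 is 2. From dim ker(A − (1)·I) = 2, there are exactly 2 Jordan blocks for λ = 1.
Step 2 — from the minimal polynomial, the factor (x − 1) tells us the largest block for λ = 1 has size 1.
Step 3 — with total size 2, 2 blocks, and largest block 1, the block sizes (in nonincreasing order) are [1, 1].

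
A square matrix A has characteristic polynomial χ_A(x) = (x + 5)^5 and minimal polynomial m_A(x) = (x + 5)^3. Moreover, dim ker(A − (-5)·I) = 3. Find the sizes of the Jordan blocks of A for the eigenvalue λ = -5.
Block sizes for λ = -5: [3, 1, 1]

Step 1 — from the characteristic polynomial, algebraic multiplicity of λ = -5 is 5. From dim ker(A − (-5)·I) = 3, there are exactly 3 Jordan blocks for λ = -5.
Step 2 — from the minimal polynomial, the factor (x + 5)^3 tells us the largest block for λ = -5 has size 3.
Step 3 — with total size 5, 3 blocks, and largest block 3, the block sizes (in nonincreasing order) are [3, 1, 1].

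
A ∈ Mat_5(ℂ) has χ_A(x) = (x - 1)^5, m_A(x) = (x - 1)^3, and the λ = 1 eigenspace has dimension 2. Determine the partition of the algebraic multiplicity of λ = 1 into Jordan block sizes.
Block sizes for λ = 1: [3, 2]

Step 1 — from the characteristic polynomial, algebraic multiplicity of λ = 1 is 5. From dim ker(A − (1)·I) = 2, there are exactly 2 Jordan blocks for λ = 1.
Step 2 — from the minimal polynomial, the factor (x − 1)^3 tells us the largest block for λ = 1 has size 3.
Step 3 — with total size 5, 2 blocks, and largest block 3, the block sizes (in nonincreasing order) are [3, 2].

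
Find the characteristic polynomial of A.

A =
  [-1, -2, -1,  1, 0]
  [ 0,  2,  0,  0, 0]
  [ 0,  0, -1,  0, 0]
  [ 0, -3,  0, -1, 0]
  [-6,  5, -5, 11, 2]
x^5 - x^4 - 5*x^3 + x^2 + 8*x + 4

Expanding det(x·I − A) (e.g. by cofactor expansion or by noting that A is similar to its Jordan form J, which has the same characteristic polynomial as A) gives
  χ_A(x) = x^5 - x^4 - 5*x^3 + x^2 + 8*x + 4
which factors as (x - 2)^2*(x + 1)^3. The eigenvalues (with algebraic multiplicities) are λ = -1 with multiplicity 3, λ = 2 with multiplicity 2.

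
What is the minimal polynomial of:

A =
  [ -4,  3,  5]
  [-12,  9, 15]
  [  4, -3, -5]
x^2

The characteristic polynomial is χ_A(x) = x^3, so the eigenvalues are known. The minimal polynomial is
  m_A(x) = Π_λ (x − λ)^{k_λ}
where k_λ is the size of the *largest* Jordan block for λ (equivalently, the smallest k with (A − λI)^k v = 0 for every generalised eigenvector v of λ).

  λ = 0: largest Jordan block has size 2, contributing (x − 0)^2

So m_A(x) = x^2 = x^2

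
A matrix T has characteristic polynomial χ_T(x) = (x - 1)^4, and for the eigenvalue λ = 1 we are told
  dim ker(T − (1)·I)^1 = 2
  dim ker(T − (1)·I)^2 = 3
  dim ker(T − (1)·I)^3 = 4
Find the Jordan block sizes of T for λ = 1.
Block sizes for λ = 1: [3, 1]

From the dimensions of kernels of powers, the number of Jordan blocks of size at least j is d_j − d_{j−1} where d_j = dim ker(N^j) (with d_0 = 0). Computing the differences gives [2, 1, 1].
The number of blocks of size exactly k is (#blocks of size ≥ k) − (#blocks of size ≥ k + 1), so the partition is: 1 block(s) of size 1, 1 block(s) of size 3.
In nonincreasing order the block sizes are [3, 1].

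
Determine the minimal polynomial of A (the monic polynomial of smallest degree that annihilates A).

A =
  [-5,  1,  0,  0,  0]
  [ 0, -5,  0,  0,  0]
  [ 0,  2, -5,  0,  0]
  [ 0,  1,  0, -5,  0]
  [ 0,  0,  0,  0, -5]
x^2 + 10*x + 25

The characteristic polynomial is χ_A(x) = (x + 5)^5, so the eigenvalues are known. The minimal polynomial is
  m_A(x) = Π_λ (x − λ)^{k_λ}
where k_λ is the size of the *largest* Jordan block for λ (equivalently, the smallest k with (A − λI)^k v = 0 for every generalised eigenvector v of λ).

  λ = -5: largest Jordan block has size 2, contributing (x + 5)^2

So m_A(x) = (x + 5)^2 = x^2 + 10*x + 25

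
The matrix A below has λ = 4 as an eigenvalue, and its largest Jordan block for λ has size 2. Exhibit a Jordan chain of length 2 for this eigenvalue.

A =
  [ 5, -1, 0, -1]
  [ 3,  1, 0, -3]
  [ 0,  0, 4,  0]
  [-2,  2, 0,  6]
A Jordan chain for λ = 4 of length 2:
v_1 = (1, 3, 0, -2)ᵀ
v_2 = (1, 0, 0, 0)ᵀ

Let N = A − (4)·I. We want v_2 with N^2 v_2 = 0 but N^1 v_2 ≠ 0; then v_{j-1} := N · v_j for j = 2, …, 2.

Pick v_2 = (1, 0, 0, 0)ᵀ.
Then v_1 = N · v_2 = (1, 3, 0, -2)ᵀ.

Sanity check: (A − (4)·I) v_1 = (0, 0, 0, 0)ᵀ = 0. ✓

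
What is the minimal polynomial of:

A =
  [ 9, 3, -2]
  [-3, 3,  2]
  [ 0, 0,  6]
x^2 - 12*x + 36

The characteristic polynomial is χ_A(x) = (x - 6)^3, so the eigenvalues are known. The minimal polynomial is
  m_A(x) = Π_λ (x − λ)^{k_λ}
where k_λ is the size of the *largest* Jordan block for λ (equivalently, the smallest k with (A − λI)^k v = 0 for every generalised eigenvector v of λ).

  λ = 6: largest Jordan block has size 2, contributing (x − 6)^2

So m_A(x) = (x - 6)^2 = x^2 - 12*x + 36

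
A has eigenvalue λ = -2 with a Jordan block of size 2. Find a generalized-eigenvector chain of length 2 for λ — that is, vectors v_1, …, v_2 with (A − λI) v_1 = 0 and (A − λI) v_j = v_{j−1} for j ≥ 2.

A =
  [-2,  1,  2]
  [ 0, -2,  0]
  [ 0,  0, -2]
A Jordan chain for λ = -2 of length 2:
v_1 = (1, 0, 0)ᵀ
v_2 = (0, 1, 0)ᵀ

Let N = A − (-2)·I. We want v_2 with N^2 v_2 = 0 but N^1 v_2 ≠ 0; then v_{j-1} := N · v_j for j = 2, …, 2.

Pick v_2 = (0, 1, 0)ᵀ.
Then v_1 = N · v_2 = (1, 0, 0)ᵀ.

Sanity check: (A − (-2)·I) v_1 = (0, 0, 0)ᵀ = 0. ✓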